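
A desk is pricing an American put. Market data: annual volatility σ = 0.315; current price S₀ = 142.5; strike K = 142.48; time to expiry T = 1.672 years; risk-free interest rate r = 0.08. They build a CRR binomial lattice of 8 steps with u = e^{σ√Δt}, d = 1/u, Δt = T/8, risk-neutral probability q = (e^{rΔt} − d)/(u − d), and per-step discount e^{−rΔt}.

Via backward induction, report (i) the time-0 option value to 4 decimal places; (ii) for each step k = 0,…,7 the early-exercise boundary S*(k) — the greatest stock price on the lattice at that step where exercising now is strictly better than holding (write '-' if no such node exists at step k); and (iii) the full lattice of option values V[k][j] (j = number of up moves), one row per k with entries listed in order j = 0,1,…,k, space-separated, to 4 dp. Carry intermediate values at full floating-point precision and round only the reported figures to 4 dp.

price = 15.7090
boundary = - - 106.8395 92.5104 106.8395 92.5104 106.8395 123.3881
tree:
15.7090
24.0692 8.5728
35.6405 14.2670 3.6437
49.9696 23.0020 6.7415 0.9291
62.3770 35.6405 12.1897 1.9781 0.0000
73.1202 49.9696 21.3464 4.2117 0.0000 0.0000
82.4227 62.3770 35.6405 8.9671 0.0000 0.0000 0.0000
90.4774 73.1202 49.9696 19.0919 0.0000 0.0000 0.0000 0.0000
97.4519 82.4227 62.3770 35.6405 0.0000 0.0000 0.0000 0.0000 0.0000

Δt=0.20900, u=1.15489, d=0.86588, q=0.52240, disc=e^(-rΔt)=0.98342
k=8 terminal: V=max(K-S,0) → 97.4519 82.4227 62.3770 35.6405 0.0000 0.0000 0.0000 0.0000 0.0000
k=7: j=0 S=52.0026 intr=90.4774 cont=88.1150 V=90.4774[EX]; j=1 S=69.3598 intr=73.1202 cont=70.7578 V=73.1202[EX]; j=2 S=92.5104 intr=49.9696 cont=47.6072 V=49.9696[EX]; j=3 S=123.3881 intr=19.0919 cont=16.7397 V=19.0919[EX]; j=4 S=164.5721 intr=0.0000 cont=0.0000 V=0.0000[hold]; j=5 S=219.5024 intr=0.0000 cont=0.0000 V=0.0000[hold]; j=6 S=292.7670 intr=0.0000 cont=0.0000 V=0.0000[hold]; j=7 S=390.4856 intr=0.0000 cont=0.0000 V=0.0000[hold]  S*(7)=123.3881
k=6: j=0 S=60.0573 intr=82.4227 cont=80.0602 V=82.4227[EX]; j=1 S=80.1030 intr=62.3770 cont=60.0145 V=62.3770[EX]; j=2 S=106.8395 intr=35.6405 cont=33.2780 V=35.6405[EX]; j=3 S=142.5000 intr=0.0000 cont=8.9671 V=8.9671[hold]; j=4 S=190.0631 intr=0.0000 cont=0.0000 V=0.0000[hold]; j=5 S=253.5016 intr=0.0000 cont=0.0000 V=0.0000[hold]; j=6 S=338.1144 intr=0.0000 cont=0.0000 V=0.0000[hold]  S*(6)=106.8395
k=5: j=0 S=69.3598 intr=73.1202 cont=70.7578 V=73.1202[EX]; j=1 S=92.5104 intr=49.9696 cont=47.6072 V=49.9696[EX]; j=2 S=123.3881 intr=19.0919 cont=21.3464 V=21.3464[hold]; j=3 S=164.5721 intr=0.0000 cont=4.2117 V=4.2117[hold]; j=4 S=219.5024 intr=0.0000 cont=0.0000 V=0.0000[hold]; j=5 S=292.7670 intr=0.0000 cont=0.0000 V=0.0000[hold]  S*(5)=92.5104
k=4: j=0 S=80.1030 intr=62.3770 cont=60.0145 V=62.3770[EX]; j=1 S=106.8395 intr=35.6405 cont=34.4363 V=35.6405[EX]; j=2 S=142.5000 intr=0.0000 cont=12.1897 V=12.1897[hold]; j=3 S=190.0631 intr=0.0000 cont=1.9781 V=1.9781[hold]; j=4 S=253.5016 intr=0.0000 cont=0.0000 V=0.0000[hold]  S*(4)=106.8395
k=3: j=0 S=92.5104 intr=49.9696 cont=47.6072 V=49.9696[EX]; j=1 S=123.3881 intr=19.0919 cont=23.0020 V=23.0020[hold]; j=2 S=164.5721 intr=0.0000 cont=6.7415 V=6.7415[hold]; j=3 S=219.5024 intr=0.0000 cont=0.9291 V=0.9291[hold]  S*(3)=92.5104
k=2: j=0 S=106.8395 intr=35.6405 cont=35.2868 V=35.6405[EX]; j=1 S=142.5000 intr=0.0000 cont=14.2670 V=14.2670[hold]; j=2 S=190.0631 intr=0.0000 cont=3.6437 V=3.6437[hold]  S*(2)=106.8395
k=1: j=0 S=123.3881 intr=19.0919 cont=24.0692 V=24.0692[hold]; j=1 S=164.5721 intr=0.0000 cont=8.5728 V=8.5728[hold]  S*(1)=-
k=0: j=0 S=142.5000 intr=0.0000 cont=15.7090 V=15.7090[hold]  S*(0)=-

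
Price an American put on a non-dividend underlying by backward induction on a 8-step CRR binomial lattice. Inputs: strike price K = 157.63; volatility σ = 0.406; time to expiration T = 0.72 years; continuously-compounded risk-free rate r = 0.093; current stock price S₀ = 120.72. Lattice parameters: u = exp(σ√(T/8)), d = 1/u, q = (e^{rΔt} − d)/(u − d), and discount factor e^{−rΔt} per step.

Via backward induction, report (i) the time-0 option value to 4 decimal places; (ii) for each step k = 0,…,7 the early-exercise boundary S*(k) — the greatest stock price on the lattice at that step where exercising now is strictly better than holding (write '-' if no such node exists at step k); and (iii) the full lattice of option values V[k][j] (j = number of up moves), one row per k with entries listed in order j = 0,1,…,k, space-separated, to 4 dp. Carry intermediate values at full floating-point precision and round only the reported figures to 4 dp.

params: Δt=0.09000 u=1.12953 d=0.88533 q=0.50401 e^(-rΔt)=0.99166
t_8 payoffs: 112.0680 99.5005 83.4664 63.0095 36.9100 3.6113 0.0000 0.0000 0.0000
t_7: node(7,0) S=51.4636 payoff=106.1664 vs cont=104.8526 → 106.1664 [stop]  node(7,1) S=65.6589 payoff=91.9711 vs cont=90.6572 → 91.9711 [stop]  node(7,2) S=83.7699 payoff=73.8601 vs cont=72.5462 → 73.8601 [stop]  node(7,3) S=106.8765 payoff=50.7535 vs cont=49.4397 → 50.7535 [stop]  node(7,4) S=136.3566 payoff=21.2734 vs cont=19.9595 → 21.2734 [stop]  node(7,5) S=173.9684 payoff=0.0000 vs cont=1.7763 → 1.7763 [wait]  node(7,6) S=221.9548 payoff=0.0000 vs cont=0.0000 → 0.0000 [wait]  node(7,7) S=283.1775 payoff=0.0000 vs cont=0.0000 → 0.0000 [wait]  ⇒ S*(7)=136.3566
t_6: node(6,0) S=58.1295 payoff=99.5005 vs cont=98.1866 → 99.5005 [stop]  node(6,1) S=74.1636 payoff=83.4664 vs cont=82.1525 → 83.4664 [stop]  node(6,2) S=94.6205 payoff=63.0095 vs cont=61.6957 → 63.0095 [stop]  node(6,3) S=120.7200 payoff=36.9100 vs cont=35.5961 → 36.9100 [stop]  node(6,4) S=154.0187 payoff=3.6113 vs cont=11.3513 → 11.3513 [wait]  node(6,5) S=196.5022 payoff=0.0000 vs cont=0.8737 → 0.8737 [wait]  node(6,6) S=250.7042 payoff=0.0000 vs cont=0.0000 → 0.0000 [wait]  ⇒ S*(6)=120.7200
t_5: node(5,0) S=65.6589 payoff=91.9711 vs cont=90.6572 → 91.9711 [stop]  node(5,1) S=83.7699 payoff=73.8601 vs cont=72.5462 → 73.8601 [stop]  node(5,2) S=106.8765 payoff=50.7535 vs cont=49.4397 → 50.7535 [stop]  node(5,3) S=136.3566 payoff=21.2734 vs cont=23.8280 → 23.8280 [wait]  node(5,4) S=173.9684 payoff=0.0000 vs cont=6.0199 → 6.0199 [wait]  node(5,5) S=221.9548 payoff=0.0000 vs cont=0.4297 → 0.4297 [wait]  ⇒ S*(5)=106.8765
t_4: node(4,0) S=74.1636 payoff=83.4664 vs cont=82.1525 → 83.4664 [stop]  node(4,1) S=94.6205 payoff=63.0095 vs cont=61.6957 → 63.0095 [stop]  node(4,2) S=120.7200 payoff=36.9100 vs cont=36.8730 → 36.9100 [stop]  node(4,3) S=154.0187 payoff=3.6113 vs cont=14.7288 → 14.7288 [wait]  node(4,4) S=196.5022 payoff=0.0000 vs cont=3.1757 → 3.1757 [wait]  ⇒ S*(4)=120.7200
t_3: node(3,0) S=83.7699 payoff=73.8601 vs cont=72.5462 → 73.8601 [stop]  node(3,1) S=106.8765 payoff=50.7535 vs cont=49.4397 → 50.7535 [stop]  node(3,2) S=136.3566 payoff=21.2734 vs cont=25.5161 → 25.5161 [wait]  node(3,3) S=173.9684 payoff=0.0000 vs cont=8.8318 → 8.8318 [wait]  ⇒ S*(3)=106.8765
t_2: node(2,0) S=94.6205 payoff=63.0095 vs cont=61.6957 → 63.0095 [stop]  node(2,1) S=120.7200 payoff=36.9100 vs cont=37.7167 → 37.7167 [wait]  node(2,2) S=154.0187 payoff=3.6113 vs cont=16.9645 → 16.9645 [wait]  ⇒ S*(2)=94.6205
t_1: node(1,0) S=106.8765 payoff=50.7535 vs cont=49.8428 → 50.7535 [stop]  node(1,1) S=136.3566 payoff=21.2734 vs cont=27.0302 → 27.0302 [wait]  ⇒ S*(1)=106.8765
t_0: node(0,0) S=120.7200 payoff=36.9100 vs cont=38.4735 → 38.4735 [wait]  ⇒ S*(0)=-

price = 38.4735
boundary = - 106.8765 94.6205 106.8765 120.7200 106.8765 120.7200 136.3566
tree:
38.4735
50.7535 27.0302
63.0095 37.7167 16.9645
73.8601 50.7535 25.5161 8.8318
83.4664 63.0095 36.9100 14.7288 3.1757
91.9711 73.8601 50.7535 23.8280 6.0199 0.4297
99.5005 83.4664 63.0095 36.9100 11.3513 0.8737 0.0000
106.1664 91.9711 73.8601 50.7535 21.2734 1.7763 0.0000 0.0000
112.0680 99.5005 83.4664 63.0095 36.9100 3.6113 0.0000 0.0000 0.0000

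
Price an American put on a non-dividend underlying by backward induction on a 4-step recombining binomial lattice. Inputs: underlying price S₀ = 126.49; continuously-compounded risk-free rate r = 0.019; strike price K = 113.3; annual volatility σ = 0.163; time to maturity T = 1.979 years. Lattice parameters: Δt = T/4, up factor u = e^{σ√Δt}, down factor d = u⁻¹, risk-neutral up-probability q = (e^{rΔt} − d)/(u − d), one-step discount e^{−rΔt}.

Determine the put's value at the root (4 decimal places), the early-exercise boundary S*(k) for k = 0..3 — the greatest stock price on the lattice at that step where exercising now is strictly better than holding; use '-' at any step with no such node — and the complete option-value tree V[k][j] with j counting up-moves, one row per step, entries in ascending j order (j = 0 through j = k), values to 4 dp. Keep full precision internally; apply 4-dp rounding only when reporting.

Δt=0.49475, u=1.12148, d=0.89168, q=0.51247, disc=e^(-rΔt)=0.99064
k=4 terminal: V=max(K-S,0) → 33.3376 12.7294 0.0000 0.0000 0.0000
k=3: j=0 S=89.6764 intr=23.6236 cont=22.5635 V=23.6236[EX]; j=1 S=112.7882 intr=0.5118 cont=6.1480 V=6.1480[hold]; j=2 S=141.8564 intr=0.0000 cont=0.0000 V=0.0000[hold]; j=3 S=178.4161 intr=0.0000 cont=0.0000 V=0.0000[hold]  S*(3)=89.6764
k=2: j=0 S=100.5706 intr=12.7294 cont=14.5307 V=14.5307[hold]; j=1 S=126.4900 intr=0.0000 cont=2.9693 V=2.9693[hold]; j=2 S=159.0895 intr=0.0000 cont=0.0000 V=0.0000[hold]  S*(2)=-
k=1: j=0 S=112.7882 intr=0.5118 cont=8.5253 V=8.5253[hold]; j=1 S=141.8564 intr=0.0000 cont=1.4341 V=1.4341[hold]  S*(1)=-
k=0: j=0 S=126.4900 intr=0.0000 cont=4.8455 V=4.8455[hold]  S*(0)=-

price = 4.8455
boundary = - - - 89.6764
tree:
4.8455
8.5253 1.4341
14.5307 2.9693 0.0000
23.6236 6.1480 0.0000 0.0000
33.3376 12.7294 0.0000 0.0000 0.0000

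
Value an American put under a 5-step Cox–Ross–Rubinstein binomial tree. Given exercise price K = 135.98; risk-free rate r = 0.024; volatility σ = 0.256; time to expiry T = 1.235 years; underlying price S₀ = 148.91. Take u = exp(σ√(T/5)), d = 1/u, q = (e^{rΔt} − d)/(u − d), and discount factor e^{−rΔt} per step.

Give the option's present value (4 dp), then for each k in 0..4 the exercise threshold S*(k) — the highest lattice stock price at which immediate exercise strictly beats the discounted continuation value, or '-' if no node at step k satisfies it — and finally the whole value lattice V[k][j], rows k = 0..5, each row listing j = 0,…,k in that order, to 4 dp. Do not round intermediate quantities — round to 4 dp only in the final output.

price = 9.2162
boundary = - - - 101.6619 115.4552
tree:
9.2162
14.7818 3.5705
23.0021 6.4573 0.6276
34.3181 11.5747 1.2417 0.0000
46.4635 20.5248 2.4566 0.0000 0.0000
57.1579 34.3181 4.8601 0.0000 0.0000 0.0000

Δt=0.24700, u=1.13568, d=0.88053, q=0.49154, disc=e^(-rΔt)=0.99409
k=5 terminal: V=max(K-S,0) → 57.1579 34.3181 4.8601 0.0000 0.0000 0.0000
k=4: j=0 S=89.5165 intr=46.4635 cont=45.6598 V=46.4635[EX]; j=1 S=115.4552 intr=20.5248 cont=19.7211 V=20.5248[EX]; j=2 S=148.9100 intr=0.0000 cont=2.4566 V=2.4566[hold]; j=3 S=192.0588 intr=0.0000 cont=0.0000 V=0.0000[hold]; j=4 S=247.7105 intr=0.0000 cont=0.0000 V=0.0000[hold]  S*(4)=115.4552
k=3: j=0 S=101.6619 intr=34.3181 cont=33.5143 V=34.3181[EX]; j=1 S=131.1199 intr=4.8601 cont=11.5747 V=11.5747[hold]; j=2 S=169.1138 intr=0.0000 cont=1.2417 V=1.2417[hold]; j=3 S=218.1169 intr=0.0000 cont=0.0000 V=0.0000[hold]  S*(3)=101.6619
k=2: j=0 S=115.4552 intr=20.5248 cont=23.0021 V=23.0021[hold]; j=1 S=148.9100 intr=0.0000 cont=6.4573 V=6.4573[hold]; j=2 S=192.0588 intr=0.0000 cont=0.6276 V=0.6276[hold]  S*(2)=-
k=1: j=0 S=131.1199 intr=4.8601 cont=14.7818 V=14.7818[hold]; j=1 S=169.1138 intr=0.0000 cont=3.5705 V=3.5705[hold]  S*(1)=-
k=0: j=0 S=148.9100 intr=0.0000 cont=9.2162 V=9.2162[hold]  S*(0)=-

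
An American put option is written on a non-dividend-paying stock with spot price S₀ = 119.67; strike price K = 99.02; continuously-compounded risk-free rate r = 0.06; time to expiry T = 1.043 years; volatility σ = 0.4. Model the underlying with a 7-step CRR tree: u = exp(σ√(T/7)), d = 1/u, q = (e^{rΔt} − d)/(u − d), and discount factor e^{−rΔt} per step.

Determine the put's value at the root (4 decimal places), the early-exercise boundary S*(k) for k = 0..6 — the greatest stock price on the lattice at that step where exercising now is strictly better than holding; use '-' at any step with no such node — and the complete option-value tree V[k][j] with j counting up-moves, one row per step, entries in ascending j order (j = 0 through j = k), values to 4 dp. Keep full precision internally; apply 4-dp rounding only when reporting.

params: Δt=0.14900 u=1.16696 d=0.85693 q=0.49044 e^(-rΔt)=0.99110
t_7 payoffs: 58.4137 43.7225 23.7161 0.0000 0.0000 0.0000 0.0000 0.0000
t_6: node(6,0) S=47.3859 payoff=51.6341 vs cont=50.7528 → 51.6341 [stop]  node(6,1) S=64.5300 payoff=34.4900 vs cont=33.6087 → 34.4900 [stop]  node(6,2) S=87.8766 payoff=11.1434 vs cont=11.9772 → 11.9772 [wait]  node(6,3) S=119.6700 payoff=0.0000 vs cont=0.0000 → 0.0000 [wait]  node(6,4) S=162.9661 payoff=0.0000 vs cont=0.0000 → 0.0000 [wait]  node(6,5) S=221.9265 payoff=0.0000 vs cont=0.0000 → 0.0000 [wait]  node(6,6) S=302.2185 payoff=0.0000 vs cont=0.0000 → 0.0000 [wait]  ⇒ S*(6)=64.5300
t_5: node(5,0) S=55.2975 payoff=43.7225 vs cont=42.8412 → 43.7225 [stop]  node(5,1) S=75.3039 payoff=23.7161 vs cont=23.2401 → 23.7161 [stop]  node(5,2) S=102.5485 payoff=0.0000 vs cont=6.0488 → 6.0488 [wait]  node(5,3) S=139.6501 payoff=0.0000 vs cont=0.0000 → 0.0000 [wait]  node(5,4) S=190.1749 payoff=0.0000 vs cont=0.0000 → 0.0000 [wait]  node(5,5) S=258.9793 payoff=0.0000 vs cont=0.0000 → 0.0000 [wait]  ⇒ S*(5)=75.3039
t_4: node(4,0) S=64.5300 payoff=34.4900 vs cont=33.6087 → 34.4900 [stop]  node(4,1) S=87.8766 payoff=11.1434 vs cont=14.9174 → 14.9174 [wait]  node(4,2) S=119.6700 payoff=0.0000 vs cont=3.0548 → 3.0548 [wait]  node(4,3) S=162.9661 payoff=0.0000 vs cont=0.0000 → 0.0000 [wait]  node(4,4) S=221.9265 payoff=0.0000 vs cont=0.0000 → 0.0000 [wait]  ⇒ S*(4)=64.5300
t_3: node(3,0) S=75.3039 payoff=23.7161 vs cont=24.6693 → 24.6693 [wait]  node(3,1) S=102.5485 payoff=0.0000 vs cont=9.0185 → 9.0185 [wait]  node(3,2) S=139.6501 payoff=0.0000 vs cont=1.5427 → 1.5427 [wait]  node(3,3) S=190.1749 payoff=0.0000 vs cont=0.0000 → 0.0000 [wait]  ⇒ S*(3)=-
t_2: node(2,0) S=87.8766 payoff=11.1434 vs cont=16.8422 → 16.8422 [wait]  node(2,1) S=119.6700 payoff=0.0000 vs cont=5.3044 → 5.3044 [wait]  node(2,2) S=162.9661 payoff=0.0000 vs cont=0.7791 → 0.7791 [wait]  ⇒ S*(2)=-
t_1: node(1,0) S=102.5485 payoff=0.0000 vs cont=11.0841 → 11.0841 [wait]  node(1,1) S=139.6501 payoff=0.0000 vs cont=3.0576 → 3.0576 [wait]  ⇒ S*(1)=-
t_0: node(0,0) S=119.6700 payoff=0.0000 vs cont=7.0839 → 7.0839 [wait]  ⇒ S*(0)=-

price = 7.0839
boundary = - - - - 64.5300 75.3039 64.5300
tree:
7.0839
11.0841 3.0576
16.8422 5.3044 0.7791
24.6693 9.0185 1.5427 0.0000
34.4900 14.9174 3.0548 0.0000 0.0000
43.7225 23.7161 6.0488 0.0000 0.0000 0.0000
51.6341 34.4900 11.9772 0.0000 0.0000 0.0000 0.0000
58.4137 43.7225 23.7161 0.0000 0.0000 0.0000 0.0000 0.0000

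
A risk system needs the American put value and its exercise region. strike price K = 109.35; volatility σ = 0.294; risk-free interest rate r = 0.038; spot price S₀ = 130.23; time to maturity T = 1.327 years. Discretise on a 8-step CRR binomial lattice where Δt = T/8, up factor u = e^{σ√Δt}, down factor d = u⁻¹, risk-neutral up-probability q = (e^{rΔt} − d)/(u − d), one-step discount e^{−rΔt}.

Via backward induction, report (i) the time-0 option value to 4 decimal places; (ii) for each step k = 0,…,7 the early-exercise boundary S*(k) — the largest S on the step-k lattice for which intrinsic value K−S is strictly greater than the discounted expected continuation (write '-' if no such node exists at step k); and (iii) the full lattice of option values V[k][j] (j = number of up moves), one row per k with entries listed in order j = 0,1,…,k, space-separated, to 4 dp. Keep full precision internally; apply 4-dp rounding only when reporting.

params: Δt=0.16587 u=1.12720 d=0.88715 q=0.49644 e^(-rΔt)=0.99372
t_8 payoffs: 59.3819 45.8611 28.6819 6.8541 0.0000 0.0000 0.0000 0.0000 0.0000
t_7: node(7,0) S=56.3242 payoff=53.0258 vs cont=52.3387 → 53.0258 [stop]  node(7,1) S=71.5649 payoff=37.7851 vs cont=37.0981 → 37.7851 [stop]  node(7,2) S=90.9294 payoff=18.4206 vs cont=17.7335 → 18.4206 [stop]  node(7,3) S=115.5337 payoff=0.0000 vs cont=3.4297 → 3.4297 [wait]  node(7,4) S=146.7957 payoff=0.0000 vs cont=0.0000 → 0.0000 [wait]  node(7,5) S=186.5167 payoff=0.0000 vs cont=0.0000 → 0.0000 [wait]  node(7,6) S=236.9858 payoff=0.0000 vs cont=0.0000 → 0.0000 [wait]  node(7,7) S=301.1111 payoff=0.0000 vs cont=0.0000 → 0.0000 [wait]  ⇒ S*(7)=90.9294
t_6: node(6,0) S=63.4889 payoff=45.8611 vs cont=45.1740 → 45.8611 [stop]  node(6,1) S=80.6681 payoff=28.6819 vs cont=27.9948 → 28.6819 [stop]  node(6,2) S=102.4959 payoff=6.8541 vs cont=10.9095 → 10.9095 [wait]  node(6,3) S=130.2300 payoff=0.0000 vs cont=1.7162 → 1.7162 [wait]  node(6,4) S=165.4686 payoff=0.0000 vs cont=0.0000 → 0.0000 [wait]  node(6,5) S=210.2423 payoff=0.0000 vs cont=0.0000 → 0.0000 [wait]  node(6,6) S=267.1311 payoff=0.0000 vs cont=0.0000 → 0.0000 [wait]  ⇒ S*(6)=80.6681
t_5: node(5,0) S=71.5649 payoff=37.7851 vs cont=37.0981 → 37.7851 [stop]  node(5,1) S=90.9294 payoff=18.4206 vs cont=19.7342 → 19.7342 [wait]  node(5,2) S=115.5337 payoff=0.0000 vs cont=6.3057 → 6.3057 [wait]  node(5,3) S=146.7957 payoff=0.0000 vs cont=0.8588 → 0.8588 [wait]  node(5,4) S=186.5167 payoff=0.0000 vs cont=0.0000 → 0.0000 [wait]  node(5,5) S=236.9858 payoff=0.0000 vs cont=0.0000 → 0.0000 [wait]  ⇒ S*(5)=71.5649
t_4: node(4,0) S=80.6681 payoff=28.6819 vs cont=28.6428 → 28.6819 [stop]  node(4,1) S=102.4959 payoff=6.8541 vs cont=12.9856 → 12.9856 [wait]  node(4,2) S=130.2300 payoff=0.0000 vs cont=3.5790 → 3.5790 [wait]  node(4,3) S=165.4686 payoff=0.0000 vs cont=0.4297 → 0.4297 [wait]  node(4,4) S=210.2423 payoff=0.0000 vs cont=0.0000 → 0.0000 [wait]  ⇒ S*(4)=80.6681
t_3: node(3,0) S=90.9294 payoff=18.4206 vs cont=20.7583 → 20.7583 [wait]  node(3,1) S=115.5337 payoff=0.0000 vs cont=8.2635 → 8.2635 [wait]  node(3,2) S=146.7957 payoff=0.0000 vs cont=2.0029 → 2.0029 [wait]  node(3,3) S=186.5167 payoff=0.0000 vs cont=0.2150 → 0.2150 [wait]  ⇒ S*(3)=-
t_2: node(2,0) S=102.4959 payoff=6.8541 vs cont=14.4639 → 14.4639 [wait]  node(2,1) S=130.2300 payoff=0.0000 vs cont=5.1231 → 5.1231 [wait]  node(2,2) S=165.4686 payoff=0.0000 vs cont=1.1083 → 1.1083 [wait]  ⇒ S*(2)=-
t_1: node(1,0) S=115.5337 payoff=0.0000 vs cont=9.7650 → 9.7650 [wait]  node(1,1) S=146.7957 payoff=0.0000 vs cont=3.1103 → 3.1103 [wait]  ⇒ S*(1)=-
t_0: node(0,0) S=130.2300 payoff=0.0000 vs cont=6.4208 → 6.4208 [wait]  ⇒ S*(0)=-

price = 6.4208
boundary = - - - - 80.6681 71.5649 80.6681 90.9294
tree:
6.4208
9.7650 3.1103
14.4639 5.1231 1.1083
20.7583 8.2635 2.0029 0.2150
28.6819 12.9856 3.5790 0.4297 0.0000
37.7851 19.7342 6.3057 0.8588 0.0000 0.0000
45.8611 28.6819 10.9095 1.7162 0.0000 0.0000 0.0000
53.0258 37.7851 18.4206 3.4297 0.0000 0.0000 0.0000 0.0000
59.3819 45.8611 28.6819 6.8541 0.0000 0.0000 0.0000 0.0000 0.0000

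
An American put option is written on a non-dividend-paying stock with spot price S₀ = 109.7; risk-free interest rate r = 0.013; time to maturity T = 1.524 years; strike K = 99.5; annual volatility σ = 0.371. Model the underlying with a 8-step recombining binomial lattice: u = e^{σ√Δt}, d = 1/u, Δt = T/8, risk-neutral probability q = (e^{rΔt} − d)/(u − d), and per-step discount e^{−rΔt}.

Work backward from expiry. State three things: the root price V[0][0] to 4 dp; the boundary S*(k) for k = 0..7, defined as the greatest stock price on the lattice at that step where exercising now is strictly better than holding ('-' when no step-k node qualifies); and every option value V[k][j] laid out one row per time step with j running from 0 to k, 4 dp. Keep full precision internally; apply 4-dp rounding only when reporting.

Δt=0.19050  u=1.17578  d=0.85050  q=0.46723  discount=0.99753
step 8 (expiry): payoffs max(K−S,0) = 69.4661 57.9797 42.1004 20.1480 0.0000 0.0000 0.0000 0.0000 0.0000
step 7: (k=7,j=0): S=35.3131, (K−S)⁺=64.1869, hold=63.9408 ⇒ V=64.1869 exercise | (k=7,j=1): S=48.8186, (K−S)⁺=50.6814, hold=50.4353 ⇒ V=50.6814 exercise | (k=7,j=2): S=67.4891, (K−S)⁺=32.0109, hold=31.7648 ⇒ V=32.0109 exercise | (k=7,j=3): S=93.3001, (K−S)⁺=6.1999, hold=10.7077 ⇒ V=10.7077 continue | (k=7,j=4): S=128.9826, (K−S)⁺=0.0000, hold=0.0000 ⇒ V=0.0000 continue | (k=7,j=5): S=178.3116, (K−S)⁺=0.0000, hold=0.0000 ⇒ V=0.0000 continue | (k=7,j=6): S=246.5065, (K−S)⁺=0.0000, hold=0.0000 ⇒ V=0.0000 continue | (k=7,j=7): S=340.7823, (K−S)⁺=0.0000, hold=0.0000 ⇒ V=0.0000 continue  boundary S*=67.4891
step 6: (k=6,j=0): S=41.5203, (K−S)⁺=57.9797, hold=57.7336 ⇒ V=57.9797 exercise | (k=6,j=1): S=57.3996, (K−S)⁺=42.1004, hold=41.8542 ⇒ V=42.1004 exercise | (k=6,j=2): S=79.3520, (K−S)⁺=20.1480, hold=22.0029 ⇒ V=22.0029 continue | (k=6,j=3): S=109.7000, (K−S)⁺=0.0000, hold=5.6906 ⇒ V=5.6906 continue | (k=6,j=4): S=151.6545, (K−S)⁺=0.0000, hold=0.0000 ⇒ V=0.0000 continue | (k=6,j=5): S=209.6544, (K−S)⁺=0.0000, hold=0.0000 ⇒ V=0.0000 continue | (k=6,j=6): S=289.8363, (K−S)⁺=0.0000, hold=0.0000 ⇒ V=0.0000 continue  boundary S*=57.3996
step 5: (k=5,j=0): S=48.8186, (K−S)⁺=50.6814, hold=50.4353 ⇒ V=50.6814 exercise | (k=5,j=1): S=67.4891, (K−S)⁺=32.0109, hold=32.6293 ⇒ V=32.6293 continue | (k=5,j=2): S=93.3001, (K−S)⁺=6.1999, hold=14.3457 ⇒ V=14.3457 continue | (k=5,j=3): S=128.9826, (K−S)⁺=0.0000, hold=3.0243 ⇒ V=3.0243 continue | (k=5,j=4): S=178.3116, (K−S)⁺=0.0000, hold=0.0000 ⇒ V=0.0000 continue | (k=5,j=5): S=246.5065, (K−S)⁺=0.0000, hold=0.0000 ⇒ V=0.0000 continue  boundary S*=48.8186
step 4: (k=4,j=0): S=57.3996, (K−S)⁺=42.1004, hold=42.1425 ⇒ V=42.1425 continue | (k=4,j=1): S=79.3520, (K−S)⁺=20.1480, hold=24.0271 ⇒ V=24.0271 continue | (k=4,j=2): S=109.7000, (K−S)⁺=0.0000, hold=9.0336 ⇒ V=9.0336 continue | (k=4,j=3): S=151.6545, (K−S)⁺=0.0000, hold=1.6073 ⇒ V=1.6073 continue | (k=4,j=4): S=209.6544, (K−S)⁺=0.0000, hold=0.0000 ⇒ V=0.0000 continue  boundary S*=-
step 3: (k=3,j=0): S=67.4891, (K−S)⁺=32.0109, hold=33.5951 ⇒ V=33.5951 continue | (k=3,j=1): S=93.3001, (K−S)⁺=6.1999, hold=16.9796 ⇒ V=16.9796 continue | (k=3,j=2): S=128.9826, (K−S)⁺=0.0000, hold=5.5501 ⇒ V=5.5501 continue | (k=3,j=3): S=178.3116, (K−S)⁺=0.0000, hold=0.8542 ⇒ V=0.8542 continue  boundary S*=-
step 2: (k=2,j=0): S=79.3520, (K−S)⁺=20.1480, hold=25.7680 ⇒ V=25.7680 continue | (k=2,j=1): S=109.7000, (K−S)⁺=0.0000, hold=11.6106 ⇒ V=11.6106 continue | (k=2,j=2): S=151.6545, (K−S)⁺=0.0000, hold=3.3477 ⇒ V=3.3477 continue  boundary S*=-
step 1: (k=1,j=0): S=93.3001, (K−S)⁺=6.1999, hold=19.1059 ⇒ V=19.1059 continue | (k=1,j=1): S=128.9826, (K−S)⁺=0.0000, hold=7.7308 ⇒ V=7.7308 continue  boundary S*=-
step 0: (k=0,j=0): S=109.7000, (K−S)⁺=0.0000, hold=13.7570 ⇒ V=13.7570 continue  boundary S*=-

price = 13.7570
boundary = - - - - - 48.8186 57.3996 67.4891
tree:
13.7570
19.1059 7.7308
25.7680 11.6106 3.3477
33.5951 16.9796 5.5501 0.8542
42.1425 24.0271 9.0336 1.6073 0.0000
50.6814 32.6293 14.3457 3.0243 0.0000 0.0000
57.9797 42.1004 22.0029 5.6906 0.0000 0.0000 0.0000
64.1869 50.6814 32.0109 10.7077 0.0000 0.0000 0.0000 0.0000
69.4661 57.9797 42.1004 20.1480 0.0000 0.0000 0.0000 0.0000 0.0000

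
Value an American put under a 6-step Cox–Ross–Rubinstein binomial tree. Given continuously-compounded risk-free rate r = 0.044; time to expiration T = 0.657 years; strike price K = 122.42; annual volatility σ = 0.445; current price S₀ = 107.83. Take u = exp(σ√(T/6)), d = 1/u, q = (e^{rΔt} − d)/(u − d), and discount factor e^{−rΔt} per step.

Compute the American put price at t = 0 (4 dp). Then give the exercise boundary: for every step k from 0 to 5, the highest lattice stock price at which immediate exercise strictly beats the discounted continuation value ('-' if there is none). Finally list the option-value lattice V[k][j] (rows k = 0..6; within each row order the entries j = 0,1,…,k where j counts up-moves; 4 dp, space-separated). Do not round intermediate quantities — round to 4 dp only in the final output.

price = 23.5268
boundary = - - - 69.3242 80.3224 93.0653
tree:
23.5268
32.1035 14.4572
42.1896 21.4822 6.9799
53.0958 30.7801 11.6094 2.0268
62.5880 42.0976 18.8095 3.9134 0.0000
70.7805 53.0958 29.3547 7.5562 0.0000 0.0000
77.8513 62.5880 42.0976 14.5900 0.0000 0.0000 0.0000

Δt=0.10950  u=1.15865  d=0.86307  q=0.47959  discount=0.99519
step 6 (expiry): payoffs max(K−S,0) = 77.8513 62.5880 42.0976 14.5900 0.0000 0.0000 0.0000
step 5: (k=5,j=0): S=51.6395, (K−S)⁺=70.7805, hold=70.1921 ⇒ V=70.7805 exercise | (k=5,j=1): S=69.3242, (K−S)⁺=53.0958, hold=52.5074 ⇒ V=53.0958 exercise | (k=5,j=2): S=93.0653, (K−S)⁺=29.3547, hold=28.7663 ⇒ V=29.3547 exercise | (k=5,j=3): S=124.9370, (K−S)⁺=0.0000, hold=7.5562 ⇒ V=7.5562 continue | (k=5,j=4): S=167.7237, (K−S)⁺=0.0000, hold=0.0000 ⇒ V=0.0000 continue | (k=5,j=5): S=225.1633, (K−S)⁺=0.0000, hold=0.0000 ⇒ V=0.0000 continue  boundary S*=93.0653
step 4: (k=4,j=0): S=59.8320, (K−S)⁺=62.5880, hold=61.9996 ⇒ V=62.5880 exercise | (k=4,j=1): S=80.3224, (K−S)⁺=42.0976, hold=41.5092 ⇒ V=42.0976 exercise | (k=4,j=2): S=107.8300, (K−S)⁺=14.5900, hold=18.8095 ⇒ V=18.8095 continue | (k=4,j=3): S=144.7581, (K−S)⁺=0.0000, hold=3.9134 ⇒ V=3.9134 continue | (k=4,j=4): S=194.3327, (K−S)⁺=0.0000, hold=0.0000 ⇒ V=0.0000 continue  boundary S*=80.3224
step 3: (k=3,j=0): S=69.3242, (K−S)⁺=53.0958, hold=52.5074 ⇒ V=53.0958 exercise | (k=3,j=1): S=93.0653, (K−S)⁺=29.3547, hold=30.7801 ⇒ V=30.7801 continue | (k=3,j=2): S=124.9370, (K−S)⁺=0.0000, hold=11.6094 ⇒ V=11.6094 continue | (k=3,j=3): S=167.7237, (K−S)⁺=0.0000, hold=2.0268 ⇒ V=2.0268 continue  boundary S*=69.3242
step 2: (k=2,j=0): S=80.3224, (K−S)⁺=42.0976, hold=42.1896 ⇒ V=42.1896 continue | (k=2,j=1): S=107.8300, (K−S)⁺=14.5900, hold=21.4822 ⇒ V=21.4822 continue | (k=2,j=2): S=144.7581, (K−S)⁺=0.0000, hold=6.9799 ⇒ V=6.9799 continue  boundary S*=-
step 1: (k=1,j=0): S=93.0653, (K−S)⁺=29.3547, hold=32.1035 ⇒ V=32.1035 continue | (k=1,j=1): S=124.9370, (K−S)⁺=0.0000, hold=14.4572 ⇒ V=14.4572 continue  boundary S*=-
step 0: (k=0,j=0): S=107.8300, (K−S)⁺=14.5900, hold=23.5268 ⇒ V=23.5268 continue  boundary S*=-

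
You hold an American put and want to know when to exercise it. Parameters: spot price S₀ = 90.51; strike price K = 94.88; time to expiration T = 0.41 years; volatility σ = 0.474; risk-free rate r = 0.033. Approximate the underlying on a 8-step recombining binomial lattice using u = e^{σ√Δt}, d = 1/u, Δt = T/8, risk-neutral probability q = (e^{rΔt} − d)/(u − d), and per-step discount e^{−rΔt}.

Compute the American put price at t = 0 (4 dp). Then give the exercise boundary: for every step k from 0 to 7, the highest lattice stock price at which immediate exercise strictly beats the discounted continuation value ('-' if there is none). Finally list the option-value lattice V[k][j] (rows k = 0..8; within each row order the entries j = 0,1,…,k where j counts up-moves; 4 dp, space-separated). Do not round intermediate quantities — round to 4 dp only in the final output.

price = 13.0246
boundary = - - - - 58.9232 65.5978 73.0283 81.3007
tree:
13.0246
17.6455 8.0858
23.1831 11.7342 4.1788
29.4236 16.5330 6.5991 1.5827
35.9568 22.4797 10.1765 2.7634 0.3148
41.9522 29.2822 15.2210 4.7709 0.6076 0.0000
47.3376 35.9568 21.8517 8.1221 1.1728 0.0000 0.0000
52.1750 41.9522 29.2822 13.5793 2.2639 0.0000 0.0000 0.0000
56.5202 47.3376 35.9568 21.8517 4.3700 0.0000 0.0000 0.0000 0.0000

Δt=0.05125, u=1.11328, d=0.89825, q=0.48107, disc=e^(-rΔt)=0.99831
k=8 terminal: V=max(K-S,0) → 56.5202 47.3376 35.9568 21.8517 4.3700 0.0000 0.0000 0.0000 0.0000
k=7: j=0 S=42.7050 intr=52.1750 cont=52.0147 V=52.1750[EX]; j=1 S=52.9278 intr=41.9522 cont=41.7919 V=41.9522[EX]; j=2 S=65.5978 intr=29.2822 cont=29.1219 V=29.2822[EX]; j=3 S=81.3007 intr=13.5793 cont=13.4190 V=13.5793[EX]; j=4 S=100.7625 intr=0.0000 cont=2.2639 V=2.2639[hold]; j=5 S=124.8832 intr=0.0000 cont=0.0000 V=0.0000[hold]; j=6 S=154.7780 intr=0.0000 cont=0.0000 V=0.0000[hold]; j=7 S=191.8290 intr=0.0000 cont=0.0000 V=0.0000[hold]  S*(7)=81.3007
k=6: j=0 S=47.5424 intr=47.3376 cont=47.1772 V=47.3376[EX]; j=1 S=58.9232 intr=35.9568 cont=35.7965 V=35.9568[EX]; j=2 S=73.0283 intr=21.8517 cont=21.6913 V=21.8517[EX]; j=3 S=90.5100 intr=4.3700 cont=8.1221 V=8.1221[hold]; j=4 S=112.1764 intr=0.0000 cont=1.1728 V=1.1728[hold]; j=5 S=139.0294 intr=0.0000 cont=0.0000 V=0.0000[hold]; j=6 S=172.3105 intr=0.0000 cont=0.0000 V=0.0000[hold]  S*(6)=73.0283
k=5: j=0 S=52.9278 intr=41.9522 cont=41.7919 V=41.9522[EX]; j=1 S=65.5978 intr=29.2822 cont=29.1219 V=29.2822[EX]; j=2 S=81.3007 intr=13.5793 cont=15.2210 V=15.2210[hold]; j=3 S=100.7625 intr=0.0000 cont=4.7709 V=4.7709[hold]; j=4 S=124.8832 intr=0.0000 cont=0.6076 V=0.6076[hold]; j=5 S=154.7780 intr=0.0000 cont=0.0000 V=0.0000[hold]  S*(5)=65.5978
k=4: j=0 S=58.9232 intr=35.9568 cont=35.7965 V=35.9568[EX]; j=1 S=73.0283 intr=21.8517 cont=22.4797 V=22.4797[hold]; j=2 S=90.5100 intr=4.3700 cont=10.1765 V=10.1765[hold]; j=3 S=112.1764 intr=0.0000 cont=2.7634 V=2.7634[hold]; j=4 S=139.0294 intr=0.0000 cont=0.3148 V=0.3148[hold]  S*(4)=58.9232
k=3: j=0 S=65.5978 intr=29.2822 cont=29.4236 V=29.4236[hold]; j=1 S=81.3007 intr=13.5793 cont=16.5330 V=16.5330[hold]; j=2 S=100.7625 intr=0.0000 cont=6.5991 V=6.5991[hold]; j=3 S=124.8832 intr=0.0000 cont=1.5827 V=1.5827[hold]  S*(3)=-
k=2: j=0 S=73.0283 intr=21.8517 cont=23.1831 V=23.1831[hold]; j=1 S=90.5100 intr=4.3700 cont=11.7342 V=11.7342[hold]; j=2 S=112.1764 intr=0.0000 cont=4.1788 V=4.1788[hold]  S*(2)=-
k=1: j=0 S=81.3007 intr=13.5793 cont=17.6455 V=17.6455[hold]; j=1 S=100.7625 intr=0.0000 cont=8.0858 V=8.0858[hold]  S*(1)=-
k=0: j=0 S=90.5100 intr=4.3700 cont=13.0246 V=13.0246[hold]  S*(0)=-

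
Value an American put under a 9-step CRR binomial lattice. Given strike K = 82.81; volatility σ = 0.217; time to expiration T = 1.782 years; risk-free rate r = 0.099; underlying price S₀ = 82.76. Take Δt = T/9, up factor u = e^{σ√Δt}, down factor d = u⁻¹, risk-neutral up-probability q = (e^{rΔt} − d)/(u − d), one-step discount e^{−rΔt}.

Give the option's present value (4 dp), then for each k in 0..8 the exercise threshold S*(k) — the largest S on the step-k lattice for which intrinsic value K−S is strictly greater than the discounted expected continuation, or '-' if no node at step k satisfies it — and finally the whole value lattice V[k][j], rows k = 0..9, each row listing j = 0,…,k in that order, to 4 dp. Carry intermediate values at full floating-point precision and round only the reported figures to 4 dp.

Δt=0.19800, u=1.10137, d=0.90796, q=0.57822, disc=e^(-rΔt)=0.98059
k=9 terminal: V=max(K-S,0) → 48.1039 40.7106 31.7424 20.8637 7.6675 0.0000 0.0000 0.0000 0.0000 0.0000
k=8: j=0 S=38.2244 intr=44.5856 cont=42.9782 V=44.5856[EX]; j=1 S=46.3672 intr=36.4428 cont=34.8354 V=36.4428[EX]; j=2 S=56.2446 intr=26.5654 cont=24.9580 V=26.5654[EX]; j=3 S=68.2261 intr=14.5839 cont=12.9765 V=14.5839[EX]; j=4 S=82.7600 intr=0.0500 cont=3.1712 V=3.1712[hold]; j=5 S=100.3900 intr=0.0000 cont=0.0000 V=0.0000[hold]; j=6 S=121.7757 intr=0.0000 cont=0.0000 V=0.0000[hold]; j=7 S=147.7170 intr=0.0000 cont=0.0000 V=0.0000[hold]; j=8 S=179.1845 intr=0.0000 cont=0.0000 V=0.0000[hold]  S*(8)=68.2261
k=7: j=0 S=42.0994 intr=40.7106 cont=39.1032 V=40.7106[EX]; j=1 S=51.0676 intr=31.7424 cont=30.1350 V=31.7424[EX]; j=2 S=61.9463 intr=20.8637 cont=19.2562 V=20.8637[EX]; j=3 S=75.1425 intr=7.6675 cont=7.8298 V=7.8298[hold]; j=4 S=91.1497 intr=0.0000 cont=1.3116 V=1.3116[hold]; j=5 S=110.5670 intr=0.0000 cont=0.0000 V=0.0000[hold]; j=6 S=134.1206 intr=0.0000 cont=0.0000 V=0.0000[hold]; j=7 S=162.6917 intr=0.0000 cont=0.0000 V=0.0000[hold]  S*(7)=61.9463
k=6: j=0 S=46.3672 intr=36.4428 cont=34.8354 V=36.4428[EX]; j=1 S=56.2446 intr=26.5654 cont=24.9580 V=26.5654[EX]; j=2 S=68.2261 intr=14.5839 cont=13.0685 V=14.5839[EX]; j=3 S=82.7600 intr=0.0500 cont=3.9820 V=3.9820[hold]; j=4 S=100.3900 intr=0.0000 cont=0.5425 V=0.5425[hold]; j=5 S=121.7757 intr=0.0000 cont=0.0000 V=0.0000[hold]; j=6 S=147.7170 intr=0.0000 cont=0.0000 V=0.0000[hold]  S*(6)=68.2261
k=5: j=0 S=51.0676 intr=31.7424 cont=30.1350 V=31.7424[EX]; j=1 S=61.9463 intr=20.8637 cont=19.2562 V=20.8637[EX]; j=2 S=75.1425 intr=7.6675 cont=8.2895 V=8.2895[hold]; j=3 S=91.1497 intr=0.0000 cont=1.9545 V=1.9545[hold]; j=4 S=110.5670 intr=0.0000 cont=0.2244 V=0.2244[hold]; j=5 S=134.1206 intr=0.0000 cont=0.0000 V=0.0000[hold]  S*(5)=61.9463
k=4: j=0 S=56.2446 intr=26.5654 cont=24.9580 V=26.5654[EX]; j=1 S=68.2261 intr=14.5839 cont=13.3291 V=14.5839[EX]; j=2 S=82.7600 intr=0.0500 cont=4.5366 V=4.5366[hold]; j=3 S=100.3900 intr=0.0000 cont=0.9356 V=0.9356[hold]; j=4 S=121.7757 intr=0.0000 cont=0.0928 V=0.0928[hold]  S*(4)=68.2261
k=3: j=0 S=61.9463 intr=20.8637 cont=19.2562 V=20.8637[EX]; j=1 S=75.1425 intr=7.6675 cont=8.6040 V=8.6040[hold]; j=2 S=91.1497 intr=0.0000 cont=2.4068 V=2.4068[hold]; j=3 S=110.5670 intr=0.0000 cont=0.4395 V=0.4395[hold]  S*(3)=61.9463
k=2: j=0 S=68.2261 intr=14.5839 cont=13.5075 V=14.5839[EX]; j=1 S=82.7600 intr=0.0500 cont=4.9232 V=4.9232[hold]; j=2 S=100.3900 intr=0.0000 cont=1.2446 V=1.2446[hold]  S*(2)=68.2261
k=1: j=0 S=75.1425 intr=7.6675 cont=8.8232 V=8.8232[hold]; j=1 S=91.1497 intr=0.0000 cont=2.7419 V=2.7419[hold]  S*(1)=-
k=0: j=0 S=82.7600 intr=0.0500 cont=5.2038 V=5.2038[hold]  S*(0)=-

price = 5.2038
boundary = - - 68.2261 61.9463 68.2261 61.9463 68.2261 61.9463 68.2261
tree:
5.2038
8.8232 2.7419
14.5839 4.9232 1.2446
20.8637 8.6040 2.4068 0.4395
26.5654 14.5839 4.5366 0.9356 0.0928
31.7424 20.8637 8.2895 1.9545 0.2244 0.0000
36.4428 26.5654 14.5839 3.9820 0.5425 0.0000 0.0000
40.7106 31.7424 20.8637 7.8298 1.3116 0.0000 0.0000 0.0000
44.5856 36.4428 26.5654 14.5839 3.1712 0.0000 0.0000 0.0000 0.0000
48.1039 40.7106 31.7424 20.8637 7.6675 0.0000 0.0000 0.0000 0.0000 0.0000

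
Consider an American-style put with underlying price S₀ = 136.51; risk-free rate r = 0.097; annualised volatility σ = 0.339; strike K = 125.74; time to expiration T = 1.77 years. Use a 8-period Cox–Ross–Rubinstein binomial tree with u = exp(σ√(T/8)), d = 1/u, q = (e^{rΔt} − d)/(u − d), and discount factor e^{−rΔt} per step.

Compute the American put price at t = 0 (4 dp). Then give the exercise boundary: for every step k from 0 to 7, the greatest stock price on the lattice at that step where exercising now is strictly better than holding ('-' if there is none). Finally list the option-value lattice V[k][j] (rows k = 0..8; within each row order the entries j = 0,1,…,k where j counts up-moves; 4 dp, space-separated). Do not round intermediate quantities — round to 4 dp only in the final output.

price = 11.3277
boundary = - - - 84.6080 72.1374 84.6080 99.2345 84.6080
tree:
11.3277
17.9628 5.8608
27.6448 10.0442 2.3612
41.1320 16.7218 4.4865 0.5580
53.6026 26.8428 8.3596 1.2078 0.0000
64.2351 41.1320 15.1699 2.6141 0.0000 0.0000
73.3005 53.6026 26.5055 5.6580 0.0000 0.0000 0.0000
81.0297 64.2351 41.1320 12.2461 0.0000 0.0000 0.0000 0.0000
87.6196 73.3005 53.6026 26.5055 0.0000 0.0000 0.0000 0.0000 0.0000

Δt=0.22125, u=1.17287, d=0.85261, q=0.52796, disc=e^(-rΔt)=0.97877
k=8 terminal: V=max(K-S,0) → 87.6196 73.3005 53.6026 26.5055 0.0000 0.0000 0.0000 0.0000 0.0000
k=7: j=0 S=44.7103 intr=81.0297 cont=78.3599 V=81.0297[EX]; j=1 S=61.5049 intr=64.2351 cont=61.5653 V=64.2351[EX]; j=2 S=84.6080 intr=41.1320 cont=38.4622 V=41.1320[EX]; j=3 S=116.3894 intr=9.3506 cont=12.2461 V=12.2461[hold]; j=4 S=160.1089 intr=0.0000 cont=0.0000 V=0.0000[hold]; j=5 S=220.2507 intr=0.0000 cont=0.0000 V=0.0000[hold]; j=6 S=302.9836 intr=0.0000 cont=0.0000 V=0.0000[hold]; j=7 S=416.7936 intr=0.0000 cont=0.0000 V=0.0000[hold]  S*(7)=84.6080
k=6: j=0 S=52.4395 intr=73.3005 cont=70.6307 V=73.3005[EX]; j=1 S=72.1374 intr=53.6026 cont=50.9328 V=53.6026[EX]; j=2 S=99.2345 intr=26.5055 cont=25.3320 V=26.5055[EX]; j=3 S=136.5100 intr=0.0000 cont=5.6580 V=5.6580[hold]; j=4 S=187.7874 intr=0.0000 cont=0.0000 V=0.0000[hold]; j=5 S=258.3261 intr=0.0000 cont=0.0000 V=0.0000[hold]; j=6 S=355.3613 intr=0.0000 cont=0.0000 V=0.0000[hold]  S*(6)=99.2345
k=5: j=0 S=61.5049 intr=64.2351 cont=61.5653 V=64.2351[EX]; j=1 S=84.6080 intr=41.1320 cont=38.4622 V=41.1320[EX]; j=2 S=116.3894 intr=9.3506 cont=15.1699 V=15.1699[hold]; j=3 S=160.1089 intr=0.0000 cont=2.6141 V=2.6141[hold]; j=4 S=220.2507 intr=0.0000 cont=0.0000 V=0.0000[hold]; j=5 S=302.9836 intr=0.0000 cont=0.0000 V=0.0000[hold]  S*(5)=84.6080
k=4: j=0 S=72.1374 intr=53.6026 cont=50.9328 V=53.6026[EX]; j=1 S=99.2345 intr=26.5055 cont=26.8428 V=26.8428[hold]; j=2 S=136.5100 intr=0.0000 cont=8.3596 V=8.3596[hold]; j=3 S=187.7874 intr=0.0000 cont=1.2078 V=1.2078[hold]; j=4 S=258.3261 intr=0.0000 cont=0.0000 V=0.0000[hold]  S*(4)=72.1374
k=3: j=0 S=84.6080 intr=41.1320 cont=38.6365 V=41.1320[EX]; j=1 S=116.3894 intr=9.3506 cont=16.7218 V=16.7218[hold]; j=2 S=160.1089 intr=0.0000 cont=4.4865 V=4.4865[hold]; j=3 S=220.2507 intr=0.0000 cont=0.5580 V=0.5580[hold]  S*(3)=84.6080
k=2: j=0 S=99.2345 intr=26.5055 cont=27.6448 V=27.6448[hold]; j=1 S=136.5100 intr=0.0000 cont=10.0442 V=10.0442[hold]; j=2 S=187.7874 intr=0.0000 cont=2.3612 V=2.3612[hold]  S*(2)=-
k=1: j=0 S=116.3894 intr=9.3506 cont=17.9628 V=17.9628[hold]; j=1 S=160.1089 intr=0.0000 cont=5.8608 V=5.8608[hold]  S*(1)=-
k=0: j=0 S=136.5100 intr=0.0000 cont=11.3277 V=11.3277[hold]  S*(0)=-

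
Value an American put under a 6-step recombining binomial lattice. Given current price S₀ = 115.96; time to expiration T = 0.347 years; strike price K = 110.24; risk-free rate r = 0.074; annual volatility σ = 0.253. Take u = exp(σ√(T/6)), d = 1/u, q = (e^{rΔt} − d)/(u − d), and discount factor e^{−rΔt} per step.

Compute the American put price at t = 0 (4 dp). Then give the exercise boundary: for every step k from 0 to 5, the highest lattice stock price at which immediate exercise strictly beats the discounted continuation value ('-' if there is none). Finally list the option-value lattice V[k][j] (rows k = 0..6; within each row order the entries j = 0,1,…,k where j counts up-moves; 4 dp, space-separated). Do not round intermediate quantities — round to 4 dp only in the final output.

Δt=0.05783  u=1.06273  d=0.94097  q=0.52002  discount=0.99573
step 6 (expiry): payoffs max(K−S,0) = 29.7456 19.3296 7.5659 0.0000 0.0000 0.0000 0.0000
step 5: (k=5,j=0): S=85.5440, (K−S)⁺=24.6960, hold=24.2252 ⇒ V=24.6960 exercise | (k=5,j=1): S=96.6133, (K−S)⁺=13.6267, hold=13.1559 ⇒ V=13.6267 exercise | (k=5,j=2): S=109.1150, (K−S)⁺=1.1250, hold=3.6160 ⇒ V=3.6160 continue | (k=5,j=3): S=123.2344, (K−S)⁺=0.0000, hold=0.0000 ⇒ V=0.0000 continue | (k=5,j=4): S=139.1808, (K−S)⁺=0.0000, hold=0.0000 ⇒ V=0.0000 continue | (k=5,j=5): S=157.1907, (K−S)⁺=0.0000, hold=0.0000 ⇒ V=0.0000 continue  boundary S*=96.6133
step 4: (k=4,j=0): S=90.9104, (K−S)⁺=19.3296, hold=18.8589 ⇒ V=19.3296 exercise | (k=4,j=1): S=102.6741, (K−S)⁺=7.5659, hold=8.3850 ⇒ V=8.3850 continue | (k=4,j=2): S=115.9600, (K−S)⁺=0.0000, hold=1.7282 ⇒ V=1.7282 continue | (k=4,j=3): S=130.9651, (K−S)⁺=0.0000, hold=0.0000 ⇒ V=0.0000 continue | (k=4,j=4): S=147.9119, (K−S)⁺=0.0000, hold=0.0000 ⇒ V=0.0000 continue  boundary S*=90.9104
step 3: (k=3,j=0): S=96.6133, (K−S)⁺=13.6267, hold=13.5800 ⇒ V=13.6267 exercise | (k=3,j=1): S=109.1150, (K−S)⁺=1.1250, hold=4.9023 ⇒ V=4.9023 continue | (k=3,j=2): S=123.2344, (K−S)⁺=0.0000, hold=0.8260 ⇒ V=0.8260 continue | (k=3,j=3): S=139.1808, (K−S)⁺=0.0000, hold=0.0000 ⇒ V=0.0000 continue  boundary S*=96.6133
step 2: (k=2,j=0): S=102.6741, (K−S)⁺=7.5659, hold=9.0510 ⇒ V=9.0510 continue | (k=2,j=1): S=115.9600, (K−S)⁺=0.0000, hold=2.7707 ⇒ V=2.7707 continue | (k=2,j=2): S=130.9651, (K−S)⁺=0.0000, hold=0.3948 ⇒ V=0.3948 continue  boundary S*=-
step 1: (k=1,j=0): S=109.1150, (K−S)⁺=1.1250, hold=5.7604 ⇒ V=5.7604 continue | (k=1,j=1): S=123.2344, (K−S)⁺=0.0000, hold=1.5286 ⇒ V=1.5286 continue  boundary S*=-
step 0: (k=0,j=0): S=115.9600, (K−S)⁺=0.0000, hold=3.5446 ⇒ V=3.5446 continue  boundary S*=-

price = 3.5446
boundary = - - - 96.6133 90.9104 96.6133
tree:
3.5446
5.7604 1.5286
9.0510 2.7707 0.3948
13.6267 4.9023 0.8260 0.0000
19.3296 8.3850 1.7282 0.0000 0.0000
24.6960 13.6267 3.6160 0.0000 0.0000 0.0000
29.7456 19.3296 7.5659 0.0000 0.0000 0.0000 0.0000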